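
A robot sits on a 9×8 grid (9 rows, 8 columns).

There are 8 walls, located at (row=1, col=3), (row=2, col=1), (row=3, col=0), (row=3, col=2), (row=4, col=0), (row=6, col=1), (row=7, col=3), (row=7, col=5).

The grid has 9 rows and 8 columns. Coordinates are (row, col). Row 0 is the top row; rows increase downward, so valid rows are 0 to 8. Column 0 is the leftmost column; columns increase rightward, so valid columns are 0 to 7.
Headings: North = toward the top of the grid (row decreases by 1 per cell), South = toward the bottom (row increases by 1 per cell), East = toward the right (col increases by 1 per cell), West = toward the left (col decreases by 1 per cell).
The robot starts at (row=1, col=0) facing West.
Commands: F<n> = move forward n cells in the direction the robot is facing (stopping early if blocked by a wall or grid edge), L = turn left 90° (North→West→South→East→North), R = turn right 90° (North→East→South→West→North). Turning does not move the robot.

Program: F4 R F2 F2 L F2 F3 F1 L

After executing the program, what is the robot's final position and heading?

Start: (row=1, col=0), facing West
  F4: move forward 0/4 (blocked), now at (row=1, col=0)
  R: turn right, now facing North
  F2: move forward 1/2 (blocked), now at (row=0, col=0)
  F2: move forward 0/2 (blocked), now at (row=0, col=0)
  L: turn left, now facing West
  F2: move forward 0/2 (blocked), now at (row=0, col=0)
  F3: move forward 0/3 (blocked), now at (row=0, col=0)
  F1: move forward 0/1 (blocked), now at (row=0, col=0)
  L: turn left, now facing South
Final: (row=0, col=0), facing South

Answer: Final position: (row=0, col=0), facing South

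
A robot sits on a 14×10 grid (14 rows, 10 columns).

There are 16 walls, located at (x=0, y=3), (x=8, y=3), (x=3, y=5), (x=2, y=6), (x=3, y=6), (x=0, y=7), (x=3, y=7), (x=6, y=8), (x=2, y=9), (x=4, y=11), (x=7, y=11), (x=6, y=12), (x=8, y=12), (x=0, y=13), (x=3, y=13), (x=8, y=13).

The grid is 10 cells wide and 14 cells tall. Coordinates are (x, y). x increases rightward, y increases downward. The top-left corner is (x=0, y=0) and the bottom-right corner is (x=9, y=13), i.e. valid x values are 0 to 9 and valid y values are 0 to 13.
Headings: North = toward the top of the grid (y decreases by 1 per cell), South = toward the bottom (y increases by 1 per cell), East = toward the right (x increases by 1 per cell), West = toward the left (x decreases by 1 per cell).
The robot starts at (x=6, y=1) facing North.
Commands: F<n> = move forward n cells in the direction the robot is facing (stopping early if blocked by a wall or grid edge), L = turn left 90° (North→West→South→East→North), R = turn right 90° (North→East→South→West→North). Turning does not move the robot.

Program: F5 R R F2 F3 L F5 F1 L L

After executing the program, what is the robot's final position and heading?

Answer: Final position: (x=9, y=5), facing West

Derivation:
Start: (x=6, y=1), facing North
  F5: move forward 1/5 (blocked), now at (x=6, y=0)
  R: turn right, now facing East
  R: turn right, now facing South
  F2: move forward 2, now at (x=6, y=2)
  F3: move forward 3, now at (x=6, y=5)
  L: turn left, now facing East
  F5: move forward 3/5 (blocked), now at (x=9, y=5)
  F1: move forward 0/1 (blocked), now at (x=9, y=5)
  L: turn left, now facing North
  L: turn left, now facing West
Final: (x=9, y=5), facing West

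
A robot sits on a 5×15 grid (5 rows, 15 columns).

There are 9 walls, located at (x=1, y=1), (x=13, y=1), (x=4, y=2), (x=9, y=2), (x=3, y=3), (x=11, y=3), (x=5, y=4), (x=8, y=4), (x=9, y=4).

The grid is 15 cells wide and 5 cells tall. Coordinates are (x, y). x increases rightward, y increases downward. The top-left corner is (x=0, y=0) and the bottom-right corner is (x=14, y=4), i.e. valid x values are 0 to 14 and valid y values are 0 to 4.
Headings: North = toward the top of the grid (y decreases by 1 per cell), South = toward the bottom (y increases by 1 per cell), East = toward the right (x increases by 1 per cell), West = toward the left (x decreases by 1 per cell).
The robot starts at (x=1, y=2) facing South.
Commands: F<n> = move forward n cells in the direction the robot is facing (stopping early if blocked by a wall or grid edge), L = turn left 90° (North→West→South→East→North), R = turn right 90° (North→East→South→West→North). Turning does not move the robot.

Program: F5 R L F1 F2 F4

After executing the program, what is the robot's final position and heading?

Answer: Final position: (x=1, y=4), facing South

Derivation:
Start: (x=1, y=2), facing South
  F5: move forward 2/5 (blocked), now at (x=1, y=4)
  R: turn right, now facing West
  L: turn left, now facing South
  F1: move forward 0/1 (blocked), now at (x=1, y=4)
  F2: move forward 0/2 (blocked), now at (x=1, y=4)
  F4: move forward 0/4 (blocked), now at (x=1, y=4)
Final: (x=1, y=4), facing South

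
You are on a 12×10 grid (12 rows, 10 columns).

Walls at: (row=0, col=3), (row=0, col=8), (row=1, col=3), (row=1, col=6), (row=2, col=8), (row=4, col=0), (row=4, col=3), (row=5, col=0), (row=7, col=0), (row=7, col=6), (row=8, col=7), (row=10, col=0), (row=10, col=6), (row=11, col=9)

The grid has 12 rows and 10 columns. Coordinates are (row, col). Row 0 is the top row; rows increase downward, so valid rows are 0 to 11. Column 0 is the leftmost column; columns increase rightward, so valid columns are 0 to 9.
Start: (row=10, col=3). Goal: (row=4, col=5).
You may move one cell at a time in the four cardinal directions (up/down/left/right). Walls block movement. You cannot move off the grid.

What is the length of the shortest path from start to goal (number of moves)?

Answer: Shortest path length: 8

Derivation:
BFS from (row=10, col=3) until reaching (row=4, col=5):
  Distance 0: (row=10, col=3)
  Distance 1: (row=9, col=3), (row=10, col=2), (row=10, col=4), (row=11, col=3)
  Distance 2: (row=8, col=3), (row=9, col=2), (row=9, col=4), (row=10, col=1), (row=10, col=5), (row=11, col=2), (row=11, col=4)
  Distance 3: (row=7, col=3), (row=8, col=2), (row=8, col=4), (row=9, col=1), (row=9, col=5), (row=11, col=1), (row=11, col=5)
  Distance 4: (row=6, col=3), (row=7, col=2), (row=7, col=4), (row=8, col=1), (row=8, col=5), (row=9, col=0), (row=9, col=6), (row=11, col=0), (row=11, col=6)
  Distance 5: (row=5, col=3), (row=6, col=2), (row=6, col=4), (row=7, col=1), (row=7, col=5), (row=8, col=0), (row=8, col=6), (row=9, col=7), (row=11, col=7)
  Distance 6: (row=5, col=2), (row=5, col=4), (row=6, col=1), (row=6, col=5), (row=9, col=8), (row=10, col=7), (row=11, col=8)
  Distance 7: (row=4, col=2), (row=4, col=4), (row=5, col=1), (row=5, col=5), (row=6, col=0), (row=6, col=6), (row=8, col=8), (row=9, col=9), (row=10, col=8)
  Distance 8: (row=3, col=2), (row=3, col=4), (row=4, col=1), (row=4, col=5), (row=5, col=6), (row=6, col=7), (row=7, col=8), (row=8, col=9), (row=10, col=9)  <- goal reached here
One shortest path (8 moves): (row=10, col=3) -> (row=10, col=4) -> (row=10, col=5) -> (row=9, col=5) -> (row=8, col=5) -> (row=7, col=5) -> (row=6, col=5) -> (row=5, col=5) -> (row=4, col=5)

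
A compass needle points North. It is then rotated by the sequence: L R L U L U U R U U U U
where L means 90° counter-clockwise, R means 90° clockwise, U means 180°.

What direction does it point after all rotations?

Answer: Final heading: East

Derivation:
Start: North
  L (left (90° counter-clockwise)) -> West
  R (right (90° clockwise)) -> North
  L (left (90° counter-clockwise)) -> West
  U (U-turn (180°)) -> East
  L (left (90° counter-clockwise)) -> North
  U (U-turn (180°)) -> South
  U (U-turn (180°)) -> North
  R (right (90° clockwise)) -> East
  U (U-turn (180°)) -> West
  U (U-turn (180°)) -> East
  U (U-turn (180°)) -> West
  U (U-turn (180°)) -> East
Final: East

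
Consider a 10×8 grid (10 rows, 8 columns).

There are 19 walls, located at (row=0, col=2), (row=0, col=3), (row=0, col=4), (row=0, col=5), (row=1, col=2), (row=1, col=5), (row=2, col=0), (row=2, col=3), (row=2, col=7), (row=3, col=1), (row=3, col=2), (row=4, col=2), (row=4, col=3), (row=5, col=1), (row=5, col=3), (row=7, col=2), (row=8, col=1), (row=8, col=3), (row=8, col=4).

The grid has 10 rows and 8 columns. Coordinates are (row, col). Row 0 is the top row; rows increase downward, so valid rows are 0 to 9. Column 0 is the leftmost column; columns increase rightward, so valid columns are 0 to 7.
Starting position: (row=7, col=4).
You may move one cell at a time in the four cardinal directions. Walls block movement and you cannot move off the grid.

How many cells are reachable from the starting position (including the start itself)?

Answer: Reachable cells: 55

Derivation:
BFS flood-fill from (row=7, col=4):
  Distance 0: (row=7, col=4)
  Distance 1: (row=6, col=4), (row=7, col=3), (row=7, col=5)
  Distance 2: (row=5, col=4), (row=6, col=3), (row=6, col=5), (row=7, col=6), (row=8, col=5)
  Distance 3: (row=4, col=4), (row=5, col=5), (row=6, col=2), (row=6, col=6), (row=7, col=7), (row=8, col=6), (row=9, col=5)
  Distance 4: (row=3, col=4), (row=4, col=5), (row=5, col=2), (row=5, col=6), (row=6, col=1), (row=6, col=7), (row=8, col=7), (row=9, col=4), (row=9, col=6)
  Distance 5: (row=2, col=4), (row=3, col=3), (row=3, col=5), (row=4, col=6), (row=5, col=7), (row=6, col=0), (row=7, col=1), (row=9, col=3), (row=9, col=7)
  Distance 6: (row=1, col=4), (row=2, col=5), (row=3, col=6), (row=4, col=7), (row=5, col=0), (row=7, col=0), (row=9, col=2)
  Distance 7: (row=1, col=3), (row=2, col=6), (row=3, col=7), (row=4, col=0), (row=8, col=0), (row=8, col=2), (row=9, col=1)
  Distance 8: (row=1, col=6), (row=3, col=0), (row=4, col=1), (row=9, col=0)
  Distance 9: (row=0, col=6), (row=1, col=7)
  Distance 10: (row=0, col=7)
Total reachable: 55 (grid has 61 open cells total)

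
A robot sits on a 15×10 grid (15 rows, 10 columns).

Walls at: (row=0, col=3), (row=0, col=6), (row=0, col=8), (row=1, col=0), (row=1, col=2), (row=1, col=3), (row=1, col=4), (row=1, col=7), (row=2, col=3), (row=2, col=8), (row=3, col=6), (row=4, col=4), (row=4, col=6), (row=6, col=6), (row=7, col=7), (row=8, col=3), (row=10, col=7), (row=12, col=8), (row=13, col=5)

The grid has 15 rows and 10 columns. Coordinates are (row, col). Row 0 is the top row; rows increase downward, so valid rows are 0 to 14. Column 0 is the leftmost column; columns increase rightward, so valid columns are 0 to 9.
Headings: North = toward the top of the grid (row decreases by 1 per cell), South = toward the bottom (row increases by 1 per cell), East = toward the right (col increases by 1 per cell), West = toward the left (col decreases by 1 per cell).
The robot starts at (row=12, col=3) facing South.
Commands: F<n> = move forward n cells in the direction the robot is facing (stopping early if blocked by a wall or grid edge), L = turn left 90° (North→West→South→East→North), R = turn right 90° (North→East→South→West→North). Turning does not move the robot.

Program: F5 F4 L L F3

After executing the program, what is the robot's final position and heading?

Start: (row=12, col=3), facing South
  F5: move forward 2/5 (blocked), now at (row=14, col=3)
  F4: move forward 0/4 (blocked), now at (row=14, col=3)
  L: turn left, now facing East
  L: turn left, now facing North
  F3: move forward 3, now at (row=11, col=3)
Final: (row=11, col=3), facing North

Answer: Final position: (row=11, col=3), facing North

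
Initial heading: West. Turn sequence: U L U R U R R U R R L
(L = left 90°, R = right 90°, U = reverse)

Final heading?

Start: West
  U (U-turn (180°)) -> East
  L (left (90° counter-clockwise)) -> North
  U (U-turn (180°)) -> South
  R (right (90° clockwise)) -> West
  U (U-turn (180°)) -> East
  R (right (90° clockwise)) -> South
  R (right (90° clockwise)) -> West
  U (U-turn (180°)) -> East
  R (right (90° clockwise)) -> South
  R (right (90° clockwise)) -> West
  L (left (90° counter-clockwise)) -> South
Final: South

Answer: Final heading: South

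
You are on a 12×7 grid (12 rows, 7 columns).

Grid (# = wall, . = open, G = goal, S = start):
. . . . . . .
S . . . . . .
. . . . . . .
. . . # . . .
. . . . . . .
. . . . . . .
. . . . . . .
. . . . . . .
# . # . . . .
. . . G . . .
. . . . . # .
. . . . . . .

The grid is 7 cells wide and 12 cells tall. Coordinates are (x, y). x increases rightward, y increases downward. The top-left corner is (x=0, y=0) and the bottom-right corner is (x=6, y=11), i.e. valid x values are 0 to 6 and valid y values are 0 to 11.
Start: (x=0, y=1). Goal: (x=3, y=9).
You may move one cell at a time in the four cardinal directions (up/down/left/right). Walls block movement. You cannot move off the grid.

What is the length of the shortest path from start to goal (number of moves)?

Answer: Shortest path length: 11

Derivation:
BFS from (x=0, y=1) until reaching (x=3, y=9):
  Distance 0: (x=0, y=1)
  Distance 1: (x=0, y=0), (x=1, y=1), (x=0, y=2)
  Distance 2: (x=1, y=0), (x=2, y=1), (x=1, y=2), (x=0, y=3)
  Distance 3: (x=2, y=0), (x=3, y=1), (x=2, y=2), (x=1, y=3), (x=0, y=4)
  Distance 4: (x=3, y=0), (x=4, y=1), (x=3, y=2), (x=2, y=3), (x=1, y=4), (x=0, y=5)
  Distance 5: (x=4, y=0), (x=5, y=1), (x=4, y=2), (x=2, y=4), (x=1, y=5), (x=0, y=6)
  Distance 6: (x=5, y=0), (x=6, y=1), (x=5, y=2), (x=4, y=3), (x=3, y=4), (x=2, y=5), (x=1, y=6), (x=0, y=7)
  Distance 7: (x=6, y=0), (x=6, y=2), (x=5, y=3), (x=4, y=4), (x=3, y=5), (x=2, y=6), (x=1, y=7)
  Distance 8: (x=6, y=3), (x=5, y=4), (x=4, y=5), (x=3, y=6), (x=2, y=7), (x=1, y=8)
  Distance 9: (x=6, y=4), (x=5, y=5), (x=4, y=6), (x=3, y=7), (x=1, y=9)
  Distance 10: (x=6, y=5), (x=5, y=6), (x=4, y=7), (x=3, y=8), (x=0, y=9), (x=2, y=9), (x=1, y=10)
  Distance 11: (x=6, y=6), (x=5, y=7), (x=4, y=8), (x=3, y=9), (x=0, y=10), (x=2, y=10), (x=1, y=11)  <- goal reached here
One shortest path (11 moves): (x=0, y=1) -> (x=1, y=1) -> (x=2, y=1) -> (x=2, y=2) -> (x=2, y=3) -> (x=2, y=4) -> (x=3, y=4) -> (x=3, y=5) -> (x=3, y=6) -> (x=3, y=7) -> (x=3, y=8) -> (x=3, y=9)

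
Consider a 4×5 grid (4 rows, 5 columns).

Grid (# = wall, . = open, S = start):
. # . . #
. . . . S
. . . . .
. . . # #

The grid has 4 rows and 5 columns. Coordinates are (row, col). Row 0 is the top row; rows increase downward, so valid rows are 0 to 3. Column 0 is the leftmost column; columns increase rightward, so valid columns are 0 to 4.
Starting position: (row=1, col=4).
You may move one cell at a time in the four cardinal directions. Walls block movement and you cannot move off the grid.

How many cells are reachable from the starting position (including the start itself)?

BFS flood-fill from (row=1, col=4):
  Distance 0: (row=1, col=4)
  Distance 1: (row=1, col=3), (row=2, col=4)
  Distance 2: (row=0, col=3), (row=1, col=2), (row=2, col=3)
  Distance 3: (row=0, col=2), (row=1, col=1), (row=2, col=2)
  Distance 4: (row=1, col=0), (row=2, col=1), (row=3, col=2)
  Distance 5: (row=0, col=0), (row=2, col=0), (row=3, col=1)
  Distance 6: (row=3, col=0)
Total reachable: 16 (grid has 16 open cells total)

Answer: Reachable cells: 16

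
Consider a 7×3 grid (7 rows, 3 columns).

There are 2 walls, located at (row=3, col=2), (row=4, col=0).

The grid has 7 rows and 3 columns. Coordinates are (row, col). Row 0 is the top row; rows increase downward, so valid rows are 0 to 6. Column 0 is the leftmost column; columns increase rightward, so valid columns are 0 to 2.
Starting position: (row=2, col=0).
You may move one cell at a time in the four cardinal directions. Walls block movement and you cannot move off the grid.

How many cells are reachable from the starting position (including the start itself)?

BFS flood-fill from (row=2, col=0):
  Distance 0: (row=2, col=0)
  Distance 1: (row=1, col=0), (row=2, col=1), (row=3, col=0)
  Distance 2: (row=0, col=0), (row=1, col=1), (row=2, col=2), (row=3, col=1)
  Distance 3: (row=0, col=1), (row=1, col=2), (row=4, col=1)
  Distance 4: (row=0, col=2), (row=4, col=2), (row=5, col=1)
  Distance 5: (row=5, col=0), (row=5, col=2), (row=6, col=1)
  Distance 6: (row=6, col=0), (row=6, col=2)
Total reachable: 19 (grid has 19 open cells total)

Answer: Reachable cells: 19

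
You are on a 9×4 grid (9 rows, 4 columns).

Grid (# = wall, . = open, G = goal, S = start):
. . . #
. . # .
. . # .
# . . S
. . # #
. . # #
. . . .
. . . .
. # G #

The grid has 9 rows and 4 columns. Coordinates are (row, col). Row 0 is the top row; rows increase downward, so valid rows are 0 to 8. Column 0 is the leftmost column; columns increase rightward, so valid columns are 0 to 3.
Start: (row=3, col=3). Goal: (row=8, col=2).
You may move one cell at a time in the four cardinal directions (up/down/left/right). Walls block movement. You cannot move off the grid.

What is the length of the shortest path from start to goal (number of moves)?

Answer: Shortest path length: 8

Derivation:
BFS from (row=3, col=3) until reaching (row=8, col=2):
  Distance 0: (row=3, col=3)
  Distance 1: (row=2, col=3), (row=3, col=2)
  Distance 2: (row=1, col=3), (row=3, col=1)
  Distance 3: (row=2, col=1), (row=4, col=1)
  Distance 4: (row=1, col=1), (row=2, col=0), (row=4, col=0), (row=5, col=1)
  Distance 5: (row=0, col=1), (row=1, col=0), (row=5, col=0), (row=6, col=1)
  Distance 6: (row=0, col=0), (row=0, col=2), (row=6, col=0), (row=6, col=2), (row=7, col=1)
  Distance 7: (row=6, col=3), (row=7, col=0), (row=7, col=2)
  Distance 8: (row=7, col=3), (row=8, col=0), (row=8, col=2)  <- goal reached here
One shortest path (8 moves): (row=3, col=3) -> (row=3, col=2) -> (row=3, col=1) -> (row=4, col=1) -> (row=5, col=1) -> (row=6, col=1) -> (row=6, col=2) -> (row=7, col=2) -> (row=8, col=2)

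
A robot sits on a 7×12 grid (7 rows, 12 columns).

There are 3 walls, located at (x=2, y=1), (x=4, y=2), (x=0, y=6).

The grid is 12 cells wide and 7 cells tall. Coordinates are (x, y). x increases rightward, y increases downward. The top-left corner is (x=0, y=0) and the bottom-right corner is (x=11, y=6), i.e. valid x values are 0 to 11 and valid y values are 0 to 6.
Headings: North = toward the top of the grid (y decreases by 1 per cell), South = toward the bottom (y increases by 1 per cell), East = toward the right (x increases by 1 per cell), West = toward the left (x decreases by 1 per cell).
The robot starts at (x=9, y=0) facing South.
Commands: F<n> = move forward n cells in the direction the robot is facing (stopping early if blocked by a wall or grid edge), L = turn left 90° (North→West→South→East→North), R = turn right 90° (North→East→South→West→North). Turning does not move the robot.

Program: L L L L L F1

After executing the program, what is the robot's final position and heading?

Start: (x=9, y=0), facing South
  L: turn left, now facing East
  L: turn left, now facing North
  L: turn left, now facing West
  L: turn left, now facing South
  L: turn left, now facing East
  F1: move forward 1, now at (x=10, y=0)
Final: (x=10, y=0), facing East

Answer: Final position: (x=10, y=0), facing East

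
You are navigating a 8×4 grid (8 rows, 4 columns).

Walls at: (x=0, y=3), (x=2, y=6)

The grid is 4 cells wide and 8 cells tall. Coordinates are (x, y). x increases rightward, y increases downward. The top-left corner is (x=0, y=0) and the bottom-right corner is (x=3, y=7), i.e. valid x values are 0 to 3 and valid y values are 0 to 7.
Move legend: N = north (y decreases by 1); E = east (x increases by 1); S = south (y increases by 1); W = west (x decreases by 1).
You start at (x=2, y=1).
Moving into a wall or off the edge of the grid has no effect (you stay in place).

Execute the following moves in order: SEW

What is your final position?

Answer: Final position: (x=2, y=2)

Derivation:
Start: (x=2, y=1)
  S (south): (x=2, y=1) -> (x=2, y=2)
  E (east): (x=2, y=2) -> (x=3, y=2)
  W (west): (x=3, y=2) -> (x=2, y=2)
Final: (x=2, y=2)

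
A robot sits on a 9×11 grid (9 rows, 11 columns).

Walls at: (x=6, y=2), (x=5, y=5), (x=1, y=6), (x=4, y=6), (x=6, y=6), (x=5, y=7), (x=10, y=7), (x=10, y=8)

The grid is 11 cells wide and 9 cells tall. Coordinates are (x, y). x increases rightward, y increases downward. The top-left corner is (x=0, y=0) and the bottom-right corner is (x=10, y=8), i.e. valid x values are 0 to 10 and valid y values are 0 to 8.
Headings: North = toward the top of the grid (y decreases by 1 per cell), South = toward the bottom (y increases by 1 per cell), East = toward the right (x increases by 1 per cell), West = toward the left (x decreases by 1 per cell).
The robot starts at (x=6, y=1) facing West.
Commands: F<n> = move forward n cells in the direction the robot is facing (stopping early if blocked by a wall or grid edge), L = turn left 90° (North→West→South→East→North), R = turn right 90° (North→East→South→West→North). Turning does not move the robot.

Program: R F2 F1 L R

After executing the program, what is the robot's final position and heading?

Answer: Final position: (x=6, y=0), facing North

Derivation:
Start: (x=6, y=1), facing West
  R: turn right, now facing North
  F2: move forward 1/2 (blocked), now at (x=6, y=0)
  F1: move forward 0/1 (blocked), now at (x=6, y=0)
  L: turn left, now facing West
  R: turn right, now facing North
Final: (x=6, y=0), facing North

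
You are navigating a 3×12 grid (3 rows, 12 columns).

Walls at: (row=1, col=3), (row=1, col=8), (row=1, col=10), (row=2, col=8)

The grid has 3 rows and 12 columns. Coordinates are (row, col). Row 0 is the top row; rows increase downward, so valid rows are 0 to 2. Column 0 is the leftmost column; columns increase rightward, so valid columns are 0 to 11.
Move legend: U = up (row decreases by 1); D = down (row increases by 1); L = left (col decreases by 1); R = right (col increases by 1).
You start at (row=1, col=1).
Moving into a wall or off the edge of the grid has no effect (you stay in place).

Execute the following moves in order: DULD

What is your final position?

Answer: Final position: (row=2, col=0)

Derivation:
Start: (row=1, col=1)
  D (down): (row=1, col=1) -> (row=2, col=1)
  U (up): (row=2, col=1) -> (row=1, col=1)
  L (left): (row=1, col=1) -> (row=1, col=0)
  D (down): (row=1, col=0) -> (row=2, col=0)
Final: (row=2, col=0)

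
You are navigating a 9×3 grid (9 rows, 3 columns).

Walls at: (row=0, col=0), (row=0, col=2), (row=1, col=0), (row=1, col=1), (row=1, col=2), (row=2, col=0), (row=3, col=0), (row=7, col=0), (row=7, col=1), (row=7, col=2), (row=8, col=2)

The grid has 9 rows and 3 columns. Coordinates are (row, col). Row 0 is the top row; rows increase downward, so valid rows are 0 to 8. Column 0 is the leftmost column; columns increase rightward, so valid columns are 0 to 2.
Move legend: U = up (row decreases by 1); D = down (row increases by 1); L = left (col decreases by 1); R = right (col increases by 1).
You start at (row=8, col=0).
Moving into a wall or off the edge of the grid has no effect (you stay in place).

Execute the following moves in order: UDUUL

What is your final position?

Answer: Final position: (row=8, col=0)

Derivation:
Start: (row=8, col=0)
  U (up): blocked, stay at (row=8, col=0)
  D (down): blocked, stay at (row=8, col=0)
  U (up): blocked, stay at (row=8, col=0)
  U (up): blocked, stay at (row=8, col=0)
  L (left): blocked, stay at (row=8, col=0)
Final: (row=8, col=0)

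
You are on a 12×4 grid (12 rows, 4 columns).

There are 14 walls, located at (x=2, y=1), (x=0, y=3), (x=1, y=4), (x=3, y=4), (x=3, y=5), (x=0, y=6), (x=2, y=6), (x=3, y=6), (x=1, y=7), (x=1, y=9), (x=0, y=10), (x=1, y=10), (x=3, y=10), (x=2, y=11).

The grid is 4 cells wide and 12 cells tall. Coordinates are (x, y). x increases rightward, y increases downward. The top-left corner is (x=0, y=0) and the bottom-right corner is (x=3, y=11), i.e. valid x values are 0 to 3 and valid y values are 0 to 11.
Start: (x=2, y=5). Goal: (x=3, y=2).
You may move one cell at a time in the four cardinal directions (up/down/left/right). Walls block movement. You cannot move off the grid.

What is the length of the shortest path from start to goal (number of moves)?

BFS from (x=2, y=5) until reaching (x=3, y=2):
  Distance 0: (x=2, y=5)
  Distance 1: (x=2, y=4), (x=1, y=5)
  Distance 2: (x=2, y=3), (x=0, y=5), (x=1, y=6)
  Distance 3: (x=2, y=2), (x=1, y=3), (x=3, y=3), (x=0, y=4)
  Distance 4: (x=1, y=2), (x=3, y=2)  <- goal reached here
One shortest path (4 moves): (x=2, y=5) -> (x=2, y=4) -> (x=2, y=3) -> (x=3, y=3) -> (x=3, y=2)

Answer: Shortest path length: 4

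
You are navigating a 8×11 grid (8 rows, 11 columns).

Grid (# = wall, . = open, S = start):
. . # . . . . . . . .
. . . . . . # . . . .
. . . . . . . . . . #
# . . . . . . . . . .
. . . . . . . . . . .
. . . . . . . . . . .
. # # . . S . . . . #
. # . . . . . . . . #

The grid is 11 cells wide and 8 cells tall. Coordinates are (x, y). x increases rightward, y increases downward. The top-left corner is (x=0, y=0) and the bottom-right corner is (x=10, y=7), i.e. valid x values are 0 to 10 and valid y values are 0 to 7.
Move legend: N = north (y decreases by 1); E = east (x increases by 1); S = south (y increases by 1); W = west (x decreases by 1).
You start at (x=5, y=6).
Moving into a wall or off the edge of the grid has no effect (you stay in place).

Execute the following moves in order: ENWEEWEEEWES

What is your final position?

Answer: Final position: (x=9, y=6)

Derivation:
Start: (x=5, y=6)
  E (east): (x=5, y=6) -> (x=6, y=6)
  N (north): (x=6, y=6) -> (x=6, y=5)
  W (west): (x=6, y=5) -> (x=5, y=5)
  E (east): (x=5, y=5) -> (x=6, y=5)
  E (east): (x=6, y=5) -> (x=7, y=5)
  W (west): (x=7, y=5) -> (x=6, y=5)
  E (east): (x=6, y=5) -> (x=7, y=5)
  E (east): (x=7, y=5) -> (x=8, y=5)
  E (east): (x=8, y=5) -> (x=9, y=5)
  W (west): (x=9, y=5) -> (x=8, y=5)
  E (east): (x=8, y=5) -> (x=9, y=5)
  S (south): (x=9, y=5) -> (x=9, y=6)
Final: (x=9, y=6)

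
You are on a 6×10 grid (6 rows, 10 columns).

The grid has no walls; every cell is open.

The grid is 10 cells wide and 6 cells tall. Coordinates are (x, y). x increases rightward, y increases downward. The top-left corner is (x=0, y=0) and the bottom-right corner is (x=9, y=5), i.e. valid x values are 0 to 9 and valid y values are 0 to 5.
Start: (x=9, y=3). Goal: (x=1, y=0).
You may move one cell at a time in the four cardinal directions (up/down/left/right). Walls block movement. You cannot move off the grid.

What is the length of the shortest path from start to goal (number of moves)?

Answer: Shortest path length: 11

Derivation:
BFS from (x=9, y=3) until reaching (x=1, y=0):
  Distance 0: (x=9, y=3)
  Distance 1: (x=9, y=2), (x=8, y=3), (x=9, y=4)
  Distance 2: (x=9, y=1), (x=8, y=2), (x=7, y=3), (x=8, y=4), (x=9, y=5)
  Distance 3: (x=9, y=0), (x=8, y=1), (x=7, y=2), (x=6, y=3), (x=7, y=4), (x=8, y=5)
  Distance 4: (x=8, y=0), (x=7, y=1), (x=6, y=2), (x=5, y=3), (x=6, y=4), (x=7, y=5)
  Distance 5: (x=7, y=0), (x=6, y=1), (x=5, y=2), (x=4, y=3), (x=5, y=4), (x=6, y=5)
  Distance 6: (x=6, y=0), (x=5, y=1), (x=4, y=2), (x=3, y=3), (x=4, y=4), (x=5, y=5)
  Distance 7: (x=5, y=0), (x=4, y=1), (x=3, y=2), (x=2, y=3), (x=3, y=4), (x=4, y=5)
  Distance 8: (x=4, y=0), (x=3, y=1), (x=2, y=2), (x=1, y=3), (x=2, y=4), (x=3, y=5)
  Distance 9: (x=3, y=0), (x=2, y=1), (x=1, y=2), (x=0, y=3), (x=1, y=4), (x=2, y=5)
  Distance 10: (x=2, y=0), (x=1, y=1), (x=0, y=2), (x=0, y=4), (x=1, y=5)
  Distance 11: (x=1, y=0), (x=0, y=1), (x=0, y=5)  <- goal reached here
One shortest path (11 moves): (x=9, y=3) -> (x=8, y=3) -> (x=7, y=3) -> (x=6, y=3) -> (x=5, y=3) -> (x=4, y=3) -> (x=3, y=3) -> (x=2, y=3) -> (x=1, y=3) -> (x=1, y=2) -> (x=1, y=1) -> (x=1, y=0)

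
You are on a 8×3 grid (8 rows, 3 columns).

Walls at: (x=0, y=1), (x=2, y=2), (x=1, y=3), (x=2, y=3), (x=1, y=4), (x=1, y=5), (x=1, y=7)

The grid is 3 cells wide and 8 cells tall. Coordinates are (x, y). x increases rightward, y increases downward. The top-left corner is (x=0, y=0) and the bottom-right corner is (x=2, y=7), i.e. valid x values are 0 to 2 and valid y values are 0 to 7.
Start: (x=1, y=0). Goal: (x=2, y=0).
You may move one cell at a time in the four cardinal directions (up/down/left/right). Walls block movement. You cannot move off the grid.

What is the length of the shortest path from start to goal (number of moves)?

Answer: Shortest path length: 1

Derivation:
BFS from (x=1, y=0) until reaching (x=2, y=0):
  Distance 0: (x=1, y=0)
  Distance 1: (x=0, y=0), (x=2, y=0), (x=1, y=1)  <- goal reached here
One shortest path (1 moves): (x=1, y=0) -> (x=2, y=0)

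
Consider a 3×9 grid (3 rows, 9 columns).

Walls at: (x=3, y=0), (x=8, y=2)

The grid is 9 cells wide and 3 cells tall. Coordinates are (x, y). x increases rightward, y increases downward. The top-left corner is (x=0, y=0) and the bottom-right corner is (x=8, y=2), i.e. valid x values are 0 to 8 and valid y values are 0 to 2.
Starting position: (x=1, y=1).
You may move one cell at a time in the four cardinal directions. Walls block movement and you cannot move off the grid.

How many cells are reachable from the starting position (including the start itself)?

Answer: Reachable cells: 25

Derivation:
BFS flood-fill from (x=1, y=1):
  Distance 0: (x=1, y=1)
  Distance 1: (x=1, y=0), (x=0, y=1), (x=2, y=1), (x=1, y=2)
  Distance 2: (x=0, y=0), (x=2, y=0), (x=3, y=1), (x=0, y=2), (x=2, y=2)
  Distance 3: (x=4, y=1), (x=3, y=2)
  Distance 4: (x=4, y=0), (x=5, y=1), (x=4, y=2)
  Distance 5: (x=5, y=0), (x=6, y=1), (x=5, y=2)
  Distance 6: (x=6, y=0), (x=7, y=1), (x=6, y=2)
  Distance 7: (x=7, y=0), (x=8, y=1), (x=7, y=2)
  Distance 8: (x=8, y=0)
Total reachable: 25 (grid has 25 open cells total)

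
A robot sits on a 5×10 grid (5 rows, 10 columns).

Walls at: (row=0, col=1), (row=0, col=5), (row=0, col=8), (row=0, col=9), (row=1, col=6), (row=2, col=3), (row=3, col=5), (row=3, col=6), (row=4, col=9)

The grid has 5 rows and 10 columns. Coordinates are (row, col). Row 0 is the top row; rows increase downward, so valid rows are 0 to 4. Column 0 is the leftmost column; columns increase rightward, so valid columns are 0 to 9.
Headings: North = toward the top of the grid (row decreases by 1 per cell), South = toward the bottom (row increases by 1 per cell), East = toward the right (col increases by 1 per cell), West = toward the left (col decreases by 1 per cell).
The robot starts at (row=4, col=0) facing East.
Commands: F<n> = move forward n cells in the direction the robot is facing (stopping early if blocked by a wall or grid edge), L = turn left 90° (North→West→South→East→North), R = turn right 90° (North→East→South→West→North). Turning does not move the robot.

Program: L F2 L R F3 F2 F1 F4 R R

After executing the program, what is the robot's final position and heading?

Start: (row=4, col=0), facing East
  L: turn left, now facing North
  F2: move forward 2, now at (row=2, col=0)
  L: turn left, now facing West
  R: turn right, now facing North
  F3: move forward 2/3 (blocked), now at (row=0, col=0)
  F2: move forward 0/2 (blocked), now at (row=0, col=0)
  F1: move forward 0/1 (blocked), now at (row=0, col=0)
  F4: move forward 0/4 (blocked), now at (row=0, col=0)
  R: turn right, now facing East
  R: turn right, now facing South
Final: (row=0, col=0), facing South

Answer: Final position: (row=0, col=0), facing South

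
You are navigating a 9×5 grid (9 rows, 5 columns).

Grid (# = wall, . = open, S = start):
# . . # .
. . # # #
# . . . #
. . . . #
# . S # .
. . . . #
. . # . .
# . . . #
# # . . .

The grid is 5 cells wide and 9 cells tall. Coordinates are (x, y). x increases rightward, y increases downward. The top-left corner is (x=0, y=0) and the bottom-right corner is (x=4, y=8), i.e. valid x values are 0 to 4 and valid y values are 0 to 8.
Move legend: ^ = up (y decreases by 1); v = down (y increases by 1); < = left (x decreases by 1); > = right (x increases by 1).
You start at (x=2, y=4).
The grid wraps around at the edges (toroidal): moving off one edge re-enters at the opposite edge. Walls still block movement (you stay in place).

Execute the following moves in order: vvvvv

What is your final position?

Answer: Final position: (x=2, y=5)

Derivation:
Start: (x=2, y=4)
  v (down): (x=2, y=4) -> (x=2, y=5)
  [×4]v (down): blocked, stay at (x=2, y=5)
Final: (x=2, y=5)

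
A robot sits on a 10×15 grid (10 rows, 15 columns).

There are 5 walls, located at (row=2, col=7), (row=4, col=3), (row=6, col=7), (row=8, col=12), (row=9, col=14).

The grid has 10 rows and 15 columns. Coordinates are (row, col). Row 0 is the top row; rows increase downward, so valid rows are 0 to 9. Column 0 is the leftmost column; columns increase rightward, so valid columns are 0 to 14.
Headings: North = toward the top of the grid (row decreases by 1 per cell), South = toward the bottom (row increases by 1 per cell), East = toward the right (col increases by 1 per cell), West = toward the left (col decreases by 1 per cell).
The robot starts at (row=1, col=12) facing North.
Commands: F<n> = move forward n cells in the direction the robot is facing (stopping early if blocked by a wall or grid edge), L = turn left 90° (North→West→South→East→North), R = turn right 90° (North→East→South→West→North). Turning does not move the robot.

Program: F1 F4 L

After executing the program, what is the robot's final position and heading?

Answer: Final position: (row=0, col=12), facing West

Derivation:
Start: (row=1, col=12), facing North
  F1: move forward 1, now at (row=0, col=12)
  F4: move forward 0/4 (blocked), now at (row=0, col=12)
  L: turn left, now facing West
Final: (row=0, col=12), facing West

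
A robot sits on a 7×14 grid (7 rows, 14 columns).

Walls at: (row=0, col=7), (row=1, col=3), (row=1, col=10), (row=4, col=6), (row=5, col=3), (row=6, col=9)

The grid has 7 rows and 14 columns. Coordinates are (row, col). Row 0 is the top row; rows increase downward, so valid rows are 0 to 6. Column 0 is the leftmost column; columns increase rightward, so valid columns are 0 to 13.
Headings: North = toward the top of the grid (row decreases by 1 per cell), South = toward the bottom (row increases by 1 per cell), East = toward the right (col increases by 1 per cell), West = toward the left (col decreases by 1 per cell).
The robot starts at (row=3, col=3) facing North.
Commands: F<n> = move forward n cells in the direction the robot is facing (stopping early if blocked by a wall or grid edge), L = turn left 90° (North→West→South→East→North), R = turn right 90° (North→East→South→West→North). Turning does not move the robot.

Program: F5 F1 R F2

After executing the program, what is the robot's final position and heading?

Answer: Final position: (row=2, col=5), facing East

Derivation:
Start: (row=3, col=3), facing North
  F5: move forward 1/5 (blocked), now at (row=2, col=3)
  F1: move forward 0/1 (blocked), now at (row=2, col=3)
  R: turn right, now facing East
  F2: move forward 2, now at (row=2, col=5)
Final: (row=2, col=5), facing East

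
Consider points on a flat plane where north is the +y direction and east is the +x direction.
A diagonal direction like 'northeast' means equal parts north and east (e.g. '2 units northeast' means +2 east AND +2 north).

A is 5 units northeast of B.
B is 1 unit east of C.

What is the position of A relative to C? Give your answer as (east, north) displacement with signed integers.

Place C at the origin (east=0, north=0).
  B is 1 unit east of C: delta (east=+1, north=+0); B at (east=1, north=0).
  A is 5 units northeast of B: delta (east=+5, north=+5); A at (east=6, north=5).
Therefore A relative to C: (east=6, north=5).

Answer: A is at (east=6, north=5) relative to C.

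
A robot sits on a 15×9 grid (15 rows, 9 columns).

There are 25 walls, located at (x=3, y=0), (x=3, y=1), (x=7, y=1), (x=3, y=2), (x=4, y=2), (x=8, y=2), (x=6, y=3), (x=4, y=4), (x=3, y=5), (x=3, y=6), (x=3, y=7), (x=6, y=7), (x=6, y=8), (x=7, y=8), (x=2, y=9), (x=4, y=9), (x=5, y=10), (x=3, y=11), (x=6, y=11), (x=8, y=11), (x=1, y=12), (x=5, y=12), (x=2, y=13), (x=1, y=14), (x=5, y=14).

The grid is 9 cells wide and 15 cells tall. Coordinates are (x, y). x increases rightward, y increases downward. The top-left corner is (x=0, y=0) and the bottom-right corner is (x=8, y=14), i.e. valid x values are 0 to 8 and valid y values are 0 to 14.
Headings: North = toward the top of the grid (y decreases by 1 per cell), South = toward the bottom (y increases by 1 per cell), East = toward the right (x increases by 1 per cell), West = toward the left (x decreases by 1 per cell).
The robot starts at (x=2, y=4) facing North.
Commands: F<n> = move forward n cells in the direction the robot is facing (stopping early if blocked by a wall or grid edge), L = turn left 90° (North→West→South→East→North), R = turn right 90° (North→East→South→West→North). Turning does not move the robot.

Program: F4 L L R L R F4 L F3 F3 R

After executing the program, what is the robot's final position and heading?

Answer: Final position: (x=0, y=6), facing West

Derivation:
Start: (x=2, y=4), facing North
  F4: move forward 4, now at (x=2, y=0)
  L: turn left, now facing West
  L: turn left, now facing South
  R: turn right, now facing West
  L: turn left, now facing South
  R: turn right, now facing West
  F4: move forward 2/4 (blocked), now at (x=0, y=0)
  L: turn left, now facing South
  F3: move forward 3, now at (x=0, y=3)
  F3: move forward 3, now at (x=0, y=6)
  R: turn right, now facing West
Final: (x=0, y=6), facing West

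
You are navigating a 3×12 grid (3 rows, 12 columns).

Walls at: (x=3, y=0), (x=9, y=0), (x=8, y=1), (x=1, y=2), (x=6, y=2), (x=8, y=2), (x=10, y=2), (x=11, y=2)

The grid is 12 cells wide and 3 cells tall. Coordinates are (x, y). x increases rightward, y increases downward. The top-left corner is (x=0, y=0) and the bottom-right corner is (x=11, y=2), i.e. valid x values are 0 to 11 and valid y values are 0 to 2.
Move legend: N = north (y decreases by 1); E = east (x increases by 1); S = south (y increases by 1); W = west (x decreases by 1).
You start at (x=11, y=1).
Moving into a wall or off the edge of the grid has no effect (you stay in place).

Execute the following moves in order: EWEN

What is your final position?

Answer: Final position: (x=11, y=0)

Derivation:
Start: (x=11, y=1)
  E (east): blocked, stay at (x=11, y=1)
  W (west): (x=11, y=1) -> (x=10, y=1)
  E (east): (x=10, y=1) -> (x=11, y=1)
  N (north): (x=11, y=1) -> (x=11, y=0)
Final: (x=11, y=0)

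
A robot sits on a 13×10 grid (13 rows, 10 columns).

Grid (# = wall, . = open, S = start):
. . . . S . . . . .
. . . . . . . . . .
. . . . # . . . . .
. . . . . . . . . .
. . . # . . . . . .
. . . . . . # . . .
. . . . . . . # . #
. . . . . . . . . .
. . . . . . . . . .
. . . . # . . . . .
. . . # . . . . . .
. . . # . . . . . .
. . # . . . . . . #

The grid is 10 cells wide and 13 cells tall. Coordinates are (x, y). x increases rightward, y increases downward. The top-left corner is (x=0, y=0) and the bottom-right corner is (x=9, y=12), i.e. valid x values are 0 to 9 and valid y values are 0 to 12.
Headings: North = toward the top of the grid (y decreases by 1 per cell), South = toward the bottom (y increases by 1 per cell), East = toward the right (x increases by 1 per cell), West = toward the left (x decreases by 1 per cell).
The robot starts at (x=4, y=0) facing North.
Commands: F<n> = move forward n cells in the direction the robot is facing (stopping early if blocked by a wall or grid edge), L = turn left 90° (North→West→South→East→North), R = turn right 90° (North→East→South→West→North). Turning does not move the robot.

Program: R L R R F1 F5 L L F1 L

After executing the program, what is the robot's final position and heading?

Start: (x=4, y=0), facing North
  R: turn right, now facing East
  L: turn left, now facing North
  R: turn right, now facing East
  R: turn right, now facing South
  F1: move forward 1, now at (x=4, y=1)
  F5: move forward 0/5 (blocked), now at (x=4, y=1)
  L: turn left, now facing East
  L: turn left, now facing North
  F1: move forward 1, now at (x=4, y=0)
  L: turn left, now facing West
Final: (x=4, y=0), facing West

Answer: Final position: (x=4, y=0), facing West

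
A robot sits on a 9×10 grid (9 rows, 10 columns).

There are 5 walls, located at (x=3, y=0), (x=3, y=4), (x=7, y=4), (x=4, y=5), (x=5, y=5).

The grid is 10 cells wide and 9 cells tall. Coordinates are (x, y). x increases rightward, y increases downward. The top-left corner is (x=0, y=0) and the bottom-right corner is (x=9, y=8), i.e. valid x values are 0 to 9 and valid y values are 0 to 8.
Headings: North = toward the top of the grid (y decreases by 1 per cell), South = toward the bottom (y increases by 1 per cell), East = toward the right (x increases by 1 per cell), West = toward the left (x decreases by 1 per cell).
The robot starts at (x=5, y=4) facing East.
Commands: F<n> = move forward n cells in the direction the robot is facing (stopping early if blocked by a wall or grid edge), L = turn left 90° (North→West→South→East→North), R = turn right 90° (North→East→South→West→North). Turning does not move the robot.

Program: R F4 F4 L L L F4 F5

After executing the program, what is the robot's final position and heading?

Start: (x=5, y=4), facing East
  R: turn right, now facing South
  F4: move forward 0/4 (blocked), now at (x=5, y=4)
  F4: move forward 0/4 (blocked), now at (x=5, y=4)
  L: turn left, now facing East
  L: turn left, now facing North
  L: turn left, now facing West
  F4: move forward 1/4 (blocked), now at (x=4, y=4)
  F5: move forward 0/5 (blocked), now at (x=4, y=4)
Final: (x=4, y=4), facing West

Answer: Final position: (x=4, y=4), facing West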